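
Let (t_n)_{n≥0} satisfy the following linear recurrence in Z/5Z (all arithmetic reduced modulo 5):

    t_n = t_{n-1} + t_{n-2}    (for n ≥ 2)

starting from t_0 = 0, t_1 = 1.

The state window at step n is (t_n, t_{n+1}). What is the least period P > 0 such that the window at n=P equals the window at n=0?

20

n=0: window = (0, 1)
n=1: window = (1, 1)
n=2: window = (1, 2)
n=3: window = (2, 3)
n=4: window = (3, 0)
n=5: window = (0, 3)
n=6: window = (3, 3)
n=7: window = (3, 1)
n=8: window = (1, 4)
n=9: window = (4, 0)
n=10: window = (0, 4)
n=11: window = (4, 4)
n=12: window = (4, 3)
n=13: window = (3, 2)
n=14: window = (2, 0)
n=15: window = (0, 2)
n=16: window = (2, 2)
n=17: window = (2, 4)
n=18: window = (4, 1)
n=19: window = (1, 0)
n=20: window = (0, 1)
window at n=20 equals window at n=0 → period = 20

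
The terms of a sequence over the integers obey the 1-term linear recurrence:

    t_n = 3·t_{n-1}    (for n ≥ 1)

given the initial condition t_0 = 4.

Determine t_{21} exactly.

41841412812

t_1 = 3·4 = 12
t_2 = 3·12 = 36
t_3 = 3·36 = 108
t_4 = 3·108 = 324
t_5 = 3·324 = 972
t_6 = 3·972 = 2916
t_7 = 3·2916 = 8748
t_8 = 3·8748 = 26244
t_9 = 3·26244 = 78732
t_10 = 3·78732 = 236196
t_11 = 3·236196 = 708588
t_12 = 3·708588 = 2125764
t_13 = 3·2125764 = 6377292
t_14 = 3·6377292 = 19131876
t_15 = 3·19131876 = 57395628
t_16 = 3·57395628 = 172186884
t_17 = 3·172186884 = 516560652
t_18 = 3·516560652 = 1549681956
t_19 = 3·1549681956 = 4649045868
t_20 = 3·4649045868 = 13947137604
t_21 = 3·13947137604 = 41841412812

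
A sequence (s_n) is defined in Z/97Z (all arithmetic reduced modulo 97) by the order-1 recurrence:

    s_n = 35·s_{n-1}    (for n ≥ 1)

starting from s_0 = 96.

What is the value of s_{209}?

s_1 = 35·96 = 62
s_2 = 35·62 = 36
s_3 = 35·36 = 96
(s_3) = (96) = (s_0), so the sequence has period 3.
209 ≡ 2 (mod 3), hence s_209 = s_2 = 36.

36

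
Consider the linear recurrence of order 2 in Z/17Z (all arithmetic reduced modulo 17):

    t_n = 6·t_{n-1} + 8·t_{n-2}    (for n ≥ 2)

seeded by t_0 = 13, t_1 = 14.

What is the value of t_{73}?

1

t_2 = 6·14 + 8·13 = 1
t_3 = 6·1 + 8·14 = 16
t_4 = 6·16 + 8·1 = 2
t_5 = 6·2 + 8·16 = 4
t_6 = 6·4 + 8·2 = 6
t_7 = 6·6 + 8·4 = 0
t_8 = 6·0 + 8·6 = 14
t_9 = 6·14 + 8·0 = 16
t_10 = 6·16 + 8·14 = 4
t_11 = 6·4 + 8·16 = 16
t_12 = 6·16 + 8·4 = 9
t_13 = 6·9 + 8·16 = 12
t_14 = 6·12 + 8·9 = 8
t_15 = 6·8 + 8·12 = 8
t_16 = 6·8 + 8·8 = 10
t_17 = 6·10 + 8·8 = 5
t_18 = 6·5 + 8·10 = 8
t_19 = 6·8 + 8·5 = 3
t_20 = 6·3 + 8·8 = 14
t_21 = 6·14 + 8·3 = 6
t_22 = 6·6 + 8·14 = 12
t_23 = 6·12 + 8·6 = 1
t_24 = 6·1 + 8·12 = 0
t_25 = 6·0 + 8·1 = 8
t_26 = 6·8 + 8·0 = 14
t_27 = 6·14 + 8·8 = 12
t_28 = 6·12 + 8·14 = 14
t_29 = 6·14 + 8·12 = 10
t_30 = 6·10 + 8·14 = 2
t_31 = 6·2 + 8·10 = 7
t_32 = 6·7 + 8·2 = 7
t_33 = 6·7 + 8·7 = 13
t_34 = 6·13 + 8·7 = 15
t_35 = 6·15 + 8·13 = 7
t_36 = 6·7 + 8·15 = 9
t_37 = 6·9 + 8·7 = 8
t_38 = 6·8 + 8·9 = 1
t_39 = 6·1 + 8·8 = 2
t_40 = 6·2 + 8·1 = 3
t_41 = 6·3 + 8·2 = 0
t_42 = 6·0 + 8·3 = 7
t_43 = 6·7 + 8·0 = 8
t_44 = 6·8 + 8·7 = 2
t_45 = 6·2 + 8·8 = 8
t_46 = 6·8 + 8·2 = 13
t_47 = 6·13 + 8·8 = 6
t_48 = 6·6 + 8·13 = 4
t_49 = 6·4 + 8·6 = 4
t_50 = 6·4 + 8·4 = 5
t_51 = 6·5 + 8·4 = 11
t_52 = 6·11 + 8·5 = 4
t_53 = 6·4 + 8·11 = 10
t_54 = 6·10 + 8·4 = 7
t_55 = 6·7 + 8·10 = 3
t_56 = 6·3 + 8·7 = 6
t_57 = 6·6 + 8·3 = 9
t_58 = 6·9 + 8·6 = 0
t_59 = 6·0 + 8·9 = 4
t_60 = 6·4 + 8·0 = 7
t_61 = 6·7 + 8·4 = 6
t_62 = 6·6 + 8·7 = 7
t_63 = 6·7 + 8·6 = 5
t_64 = 6·5 + 8·7 = 1
t_65 = 6·1 + 8·5 = 12
t_66 = 6·12 + 8·1 = 12
t_67 = 6·12 + 8·12 = 15
t_68 = 6·15 + 8·12 = 16
t_69 = 6·16 + 8·15 = 12
t_70 = 6·12 + 8·16 = 13
t_71 = 6·13 + 8·12 = 4
t_72 = 6·4 + 8·13 = 9
t_73 = 6·9 + 8·4 = 1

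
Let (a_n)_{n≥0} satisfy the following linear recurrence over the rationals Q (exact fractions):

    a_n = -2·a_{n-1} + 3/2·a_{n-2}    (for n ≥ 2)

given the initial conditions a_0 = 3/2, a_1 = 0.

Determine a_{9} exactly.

-5607/4

a_2 = -2·0 + 3/2·3/2 = 9/4
a_3 = -2·9/4 + 3/2·0 = -9/2
a_4 = -2·-9/2 + 3/2·9/4 = 99/8
a_5 = -2·99/8 + 3/2·-9/2 = -63/2
a_6 = -2·-63/2 + 3/2·99/8 = 1305/16
a_7 = -2·1305/16 + 3/2·-63/2 = -1683/8
a_8 = -2·-1683/8 + 3/2·1305/16 = 17379/32
a_9 = -2·17379/32 + 3/2·-1683/8 = -5607/4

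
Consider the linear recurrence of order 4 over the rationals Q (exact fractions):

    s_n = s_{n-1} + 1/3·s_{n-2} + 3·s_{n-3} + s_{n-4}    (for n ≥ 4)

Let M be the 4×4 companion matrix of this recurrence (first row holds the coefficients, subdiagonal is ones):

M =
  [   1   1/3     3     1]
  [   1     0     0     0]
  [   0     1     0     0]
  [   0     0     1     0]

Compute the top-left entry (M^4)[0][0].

82/9

(M^4)[0][0] is the top entry after applying M 4 times to the unit state (1, 0, 0, 0). Equivalently it is h_{7} for the auxiliary sequence (h_n) obeying the same recurrence with h_3 = 1 and h_i = 0 for 0 ≤ i < 3:
h_4 = 1·1 + 1/3·0 + 3·0 + 1·0 = 1
h_5 = 1·1 + 1/3·1 + 3·0 + 1·0 = 4/3
h_6 = 1·4/3 + 1/3·1 + 3·1 + 1·0 = 14/3
h_7 = 1·14/3 + 1/3·4/3 + 3·1 + 1·1 = 82/9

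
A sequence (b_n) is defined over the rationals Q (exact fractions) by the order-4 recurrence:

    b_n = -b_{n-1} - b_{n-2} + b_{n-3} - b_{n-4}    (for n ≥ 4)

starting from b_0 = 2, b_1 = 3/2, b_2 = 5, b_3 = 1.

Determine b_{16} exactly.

b_4 = -1·1 + -1·5 + 1·3/2 + -1·2 = -13/2
b_5 = -1·-13/2 + -1·1 + 1·5 + -1·3/2 = 9
b_6 = -1·9 + -1·-13/2 + 1·1 + -1·5 = -13/2
b_7 = -1·-13/2 + -1·9 + 1·-13/2 + -1·1 = -10
b_8 = -1·-10 + -1·-13/2 + 1·9 + -1·-13/2 = 32
b_9 = -1·32 + -1·-10 + 1·-13/2 + -1·9 = -75/2
b_10 = -1·-75/2 + -1·32 + 1·-10 + -1·-13/2 = 2
b_11 = -1·2 + -1·-75/2 + 1·32 + -1·-10 = 155/2
b_12 = -1·155/2 + -1·2 + 1·-75/2 + -1·32 = -149
b_13 = -1·-149 + -1·155/2 + 1·2 + -1·-75/2 = 111
b_14 = -1·111 + -1·-149 + 1·155/2 + -1·2 = 227/2
b_15 = -1·227/2 + -1·111 + 1·-149 + -1·155/2 = -451
b_16 = -1·-451 + -1·227/2 + 1·111 + -1·-149 = 1195/2

1195/2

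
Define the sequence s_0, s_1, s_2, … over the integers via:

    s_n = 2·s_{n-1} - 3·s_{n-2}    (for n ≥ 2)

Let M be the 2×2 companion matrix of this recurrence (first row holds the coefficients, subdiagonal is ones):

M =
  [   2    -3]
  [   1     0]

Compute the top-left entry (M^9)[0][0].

-22

(M^9)[0][0] is the top entry after applying M 9 times to the unit state (1, 0). Equivalently it is h_{10} for the auxiliary sequence (h_n) obeying the same recurrence with h_1 = 1 and h_i = 0 for 0 ≤ i < 1:
h_2 = 2·1 + -3·0 = 2
h_3 = 2·2 + -3·1 = 1
h_4 = 2·1 + -3·2 = -4
h_5 = 2·-4 + -3·1 = -11
h_6 = 2·-11 + -3·-4 = -10
h_7 = 2·-10 + -3·-11 = 13
h_8 = 2·13 + -3·-10 = 56
h_9 = 2·56 + -3·13 = 73
h_10 = 2·73 + -3·56 = -22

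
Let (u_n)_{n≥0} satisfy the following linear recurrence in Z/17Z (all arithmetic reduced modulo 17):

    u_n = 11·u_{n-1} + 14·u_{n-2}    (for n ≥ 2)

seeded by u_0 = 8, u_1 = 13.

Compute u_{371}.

8

u_2 = 11·13 + 14·8 = 0
u_3 = 11·0 + 14·13 = 12
u_4 = 11·12 + 14·0 = 13
u_5 = 11·13 + 14·12 = 5
u_6 = 11·5 + 14·13 = 16
u_7 = 11·16 + 14·5 = 8
Continuing the recurrence:
  u_8 = 6;  u_9 = 8;  u_10 = 2;  u_11 = 15;  u_12 = 6;  u_13 = 4
  u_14 = 9;  u_15 = 2;  u_16 = 12;  u_17 = 7;  u_18 = 7;  u_19 = 5
  u_20 = 0;  u_21 = 2;  u_22 = 5;  u_23 = 15;  u_24 = 14;  u_25 = 7
  u_26 = 1;  u_27 = 7;  u_28 = 6;  u_29 = 11;  u_30 = 1;  u_31 = 12
  u_32 = 10;  u_33 = 6;  u_34 = 2;  u_35 = 4;  u_36 = 4;  u_37 = 15
  u_38 = 0;  u_39 = 6;  u_40 = 15;  u_41 = 11;  u_42 = 8;  u_43 = 4
  u_44 = 3;  u_45 = 4;  u_46 = 1;  u_47 = 16;  u_48 = 3;  u_49 = 2
  u_50 = 13;  u_51 = 1;  u_52 = 6;  u_53 = 12;  u_54 = 12;  u_55 = 11
  u_56 = 0;  u_57 = 1;  u_58 = 11;  u_59 = 16;  u_60 = 7;  u_61 = 12
  u_62 = 9;  u_63 = 12;  u_64 = 3;  u_65 = 14;  u_66 = 9;  u_67 = 6
  u_68 = 5;  u_69 = 3;  u_70 = 1;  u_71 = 2;  u_72 = 2;  u_73 = 16
  u_74 = 0;  u_75 = 3;  u_76 = 16;  u_77 = 14;  u_78 = 4;  u_79 = 2
  u_80 = 10;  u_81 = 2;  u_82 = 9;  u_83 = 8;  u_84 = 10;  u_85 = 1
  u_86 = 15;  u_87 = 9;  u_88 = 3;  u_89 = 6;  u_90 = 6;  u_91 = 14
  u_92 = 0;  u_93 = 9;  u_94 = 14;  u_95 = 8;  u_96 = 12;  u_97 = 6
  u_98 = 13;  u_99 = 6;  u_100 = 10;  u_101 = 7;  u_102 = 13;  u_103 = 3
  u_104 = 11;  u_105 = 10;  u_106 = 9;  u_107 = 1;  u_108 = 1;  u_109 = 8
  u_110 = 0;  u_111 = 10;  u_112 = 8;  u_113 = 7;  u_114 = 2;  u_115 = 1
  u_116 = 5;  u_117 = 1;  u_118 = 13;  u_119 = 4;  u_120 = 5;  u_121 = 9
  u_122 = 16;  u_123 = 13;  u_124 = 10;  u_125 = 3;  u_126 = 3;  u_127 = 7
  u_128 = 0;  u_129 = 13;  u_130 = 7;  u_131 = 4;  u_132 = 6;  u_133 = 3
  u_134 = 15;  u_135 = 3;  u_136 = 5;  u_137 = 12;  u_138 = 15;  u_139 = 10
  u_140 = 14;  u_141 = 5;  u_142 = 13;  u_143 = 9;  u_144 = 9;  u_145 = 4
  u_146 = 0;  u_147 = 5;  u_148 = 4;  u_149 = 12;  u_150 = 1;  u_151 = 9
  u_152 = 11;  u_153 = 9;  u_154 = 15;  u_155 = 2;  u_156 = 11;  u_157 = 13
  u_158 = 8;  u_159 = 15;  u_160 = 5;  u_161 = 10;  u_162 = 10;  u_163 = 12
  u_164 = 0;  u_165 = 15;  u_166 = 12;  u_167 = 2;  u_168 = 3;  u_169 = 10
  u_170 = 16;  u_171 = 10;  u_172 = 11;  u_173 = 6;  u_174 = 16;  u_175 = 5
  u_176 = 7;  u_177 = 11;  u_178 = 15;  u_179 = 13;  u_180 = 13;  u_181 = 2
  u_182 = 0;  u_183 = 11;  u_184 = 2;  u_185 = 6;  u_186 = 9;  u_187 = 13
  u_188 = 14;  u_189 = 13;  u_190 = 16;  u_191 = 1;  u_192 = 14;  u_193 = 15
  u_194 = 4;  u_195 = 16;  u_196 = 11;  u_197 = 5;  u_198 = 5;  u_199 = 6
  u_200 = 0;  u_201 = 16;  u_202 = 6;  u_203 = 1;  u_204 = 10;  u_205 = 5
  u_206 = 8;  u_207 = 5;  u_208 = 14;  u_209 = 3;  u_210 = 8;  u_211 = 11
  u_212 = 12;  u_213 = 14;  u_214 = 16;  u_215 = 15;  u_216 = 15;  u_217 = 1
  u_218 = 0;  u_219 = 14;  u_220 = 1;  u_221 = 3;  u_222 = 13;  u_223 = 15
  u_224 = 7;  u_225 = 15;  u_226 = 8;  u_227 = 9;  u_228 = 7;  u_229 = 16
  u_230 = 2;  u_231 = 8;  u_232 = 14;  u_233 = 11;  u_234 = 11;  u_235 = 3
  u_236 = 0;  u_237 = 8;  u_238 = 3;  u_239 = 9;  u_240 = 5;  u_241 = 11
  u_242 = 4;  u_243 = 11;  u_244 = 7;  u_245 = 10;  u_246 = 4;  u_247 = 14
  u_248 = 6;  u_249 = 7;  u_250 = 8;  u_251 = 16;  u_252 = 16;  u_253 = 9
  u_254 = 0;  u_255 = 7;  u_256 = 9;  u_257 = 10;  u_258 = 15;  u_259 = 16
  u_260 = 12;  u_261 = 16;  u_262 = 4;  u_263 = 13;  u_264 = 12;  u_265 = 8
  u_266 = 1;  u_267 = 4;  u_268 = 7;  u_269 = 14;  u_270 = 14;  u_271 = 10
  u_272 = 0;  u_273 = 4;  u_274 = 10;  u_275 = 13;  u_276 = 11;  u_277 = 14
  u_278 = 2;  u_279 = 14;  u_280 = 12;  u_281 = 5;  u_282 = 2;  u_283 = 7
  u_284 = 3;  u_285 = 12;  u_286 = 4;  u_287 = 8;  u_288 = 8;  u_289 = 13
  u_290 = 0;  u_291 = 12;  u_292 = 13;  u_293 = 5;  u_294 = 16;  u_295 = 8
  u_296 = 6;  u_297 = 8;  u_298 = 2;  u_299 = 15;  u_300 = 6;  u_301 = 4
  u_302 = 9;  u_303 = 2;  u_304 = 12;  u_305 = 7;  u_306 = 7;  u_307 = 5
  u_308 = 0;  u_309 = 2;  u_310 = 5;  u_311 = 15;  u_312 = 14;  u_313 = 7
  u_314 = 1;  u_315 = 7;  u_316 = 6;  u_317 = 11;  u_318 = 1;  u_319 = 12
  u_320 = 10;  u_321 = 6;  u_322 = 2;  u_323 = 4;  u_324 = 4;  u_325 = 15
  u_326 = 0;  u_327 = 6;  u_328 = 15;  u_329 = 11;  u_330 = 8;  u_331 = 4
  u_332 = 3;  u_333 = 4;  u_334 = 1;  u_335 = 16;  u_336 = 3;  u_337 = 2
  u_338 = 13;  u_339 = 1;  u_340 = 6;  u_341 = 12;  u_342 = 12;  u_343 = 11
  u_344 = 0;  u_345 = 1;  u_346 = 11;  u_347 = 16;  u_348 = 7;  u_349 = 12
  u_350 = 9;  u_351 = 12;  u_352 = 3;  u_353 = 14;  u_354 = 9;  u_355 = 6
  u_356 = 5;  u_357 = 3;  u_358 = 1;  u_359 = 2;  u_360 = 2;  u_361 = 16
  u_362 = 0;  u_363 = 3;  u_364 = 16;  u_365 = 14;  u_366 = 4;  u_367 = 2
  u_368 = 10;  u_369 = 2
u_370 = 11·2 + 14·10 = 9
u_371 = 11·9 + 14·2 = 8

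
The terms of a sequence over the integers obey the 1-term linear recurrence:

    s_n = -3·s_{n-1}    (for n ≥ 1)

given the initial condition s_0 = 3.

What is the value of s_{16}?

s_1 = -3·3 = -9
s_2 = -3·-9 = 27
s_3 = -3·27 = -81
s_4 = -3·-81 = 243
s_5 = -3·243 = -729
s_6 = -3·-729 = 2187
s_7 = -3·2187 = -6561
s_8 = -3·-6561 = 19683
s_9 = -3·19683 = -59049
s_10 = -3·-59049 = 177147
s_11 = -3·177147 = -531441
s_12 = -3·-531441 = 1594323
s_13 = -3·1594323 = -4782969
s_14 = -3·-4782969 = 14348907
s_15 = -3·14348907 = -43046721
s_16 = -3·-43046721 = 129140163

129140163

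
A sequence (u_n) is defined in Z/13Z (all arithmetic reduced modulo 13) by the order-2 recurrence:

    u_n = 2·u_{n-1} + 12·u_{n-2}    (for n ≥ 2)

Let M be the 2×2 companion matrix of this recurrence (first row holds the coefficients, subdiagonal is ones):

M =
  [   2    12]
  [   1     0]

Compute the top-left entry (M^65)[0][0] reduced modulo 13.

1

(M^65)[0][0] is the top entry after applying M 65 times to the unit state (1, 0). Equivalently it is h_{66} for the auxiliary sequence (h_n) obeying the same recurrence with h_1 = 1 and h_i = 0 for 0 ≤ i < 1:
h_2 = 2·1 + 12·0 = 2
h_3 = 2·2 + 12·1 = 3
h_4 = 2·3 + 12·2 = 4
h_5 = 2·4 + 12·3 = 5
h_6 = 2·5 + 12·4 = 6
h_7 = 2·6 + 12·5 = 7
h_8 = 2·7 + 12·6 = 8
h_9 = 2·8 + 12·7 = 9
h_10 = 2·9 + 12·8 = 10
h_11 = 2·10 + 12·9 = 11
h_12 = 2·11 + 12·10 = 12
h_13 = 2·12 + 12·11 = 0
h_14 = 2·0 + 12·12 = 1
(h_13, h_14) = (0, 1) = (h_0, h_1), so the sequence has period 13.
66 ≡ 1 (mod 13), hence h_66 = h_1 = 1.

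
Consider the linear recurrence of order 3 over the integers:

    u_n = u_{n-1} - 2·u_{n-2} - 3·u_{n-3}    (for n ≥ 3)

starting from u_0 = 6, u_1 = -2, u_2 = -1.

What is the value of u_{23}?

3184779

u_3 = 1·-1 + -2·-2 + -3·6 = -15
u_4 = 1·-15 + -2·-1 + -3·-2 = -7
u_5 = 1·-7 + -2·-15 + -3·-1 = 26
u_6 = 1·26 + -2·-7 + -3·-15 = 85
u_7 = 1·85 + -2·26 + -3·-7 = 54
u_8 = 1·54 + -2·85 + -3·26 = -194
u_9 = 1·-194 + -2·54 + -3·85 = -557
u_10 = 1·-557 + -2·-194 + -3·54 = -331
u_11 = 1·-331 + -2·-557 + -3·-194 = 1365
u_12 = 1·1365 + -2·-331 + -3·-557 = 3698
u_13 = 1·3698 + -2·1365 + -3·-331 = 1961
u_14 = 1·1961 + -2·3698 + -3·1365 = -9530
u_15 = 1·-9530 + -2·1961 + -3·3698 = -24546
u_16 = 1·-24546 + -2·-9530 + -3·1961 = -11369
u_17 = 1·-11369 + -2·-24546 + -3·-9530 = 66313
u_18 = 1·66313 + -2·-11369 + -3·-24546 = 162689
u_19 = 1·162689 + -2·66313 + -3·-11369 = 64170
u_20 = 1·64170 + -2·162689 + -3·66313 = -460147
u_21 = 1·-460147 + -2·64170 + -3·162689 = -1076554
u_22 = 1·-1076554 + -2·-460147 + -3·64170 = -348770
u_23 = 1·-348770 + -2·-1076554 + -3·-460147 = 3184779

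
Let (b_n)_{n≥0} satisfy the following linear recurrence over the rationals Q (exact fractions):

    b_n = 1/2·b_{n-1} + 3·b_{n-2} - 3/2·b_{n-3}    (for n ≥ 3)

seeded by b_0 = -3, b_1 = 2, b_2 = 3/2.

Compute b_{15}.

140069793/16384

b_3 = 1/2·3/2 + 3·2 + -3/2·-3 = 45/4
b_4 = 1/2·45/4 + 3·3/2 + -3/2·2 = 57/8
b_5 = 1/2·57/8 + 3·45/4 + -3/2·3/2 = 561/16
b_6 = 1/2·561/16 + 3·57/8 + -3/2·45/4 = 705/32
b_7 = 1/2·705/32 + 3·561/16 + -3/2·57/8 = 6753/64
b_8 = 1/2·6753/64 + 3·705/32 + -3/2·561/16 = 8481/128
b_9 = 1/2·8481/128 + 3·6753/64 + -3/2·705/32 = 81057/256
b_10 = 1/2·81057/256 + 3·8481/128 + -3/2·6753/64 = 101793/512
b_11 = 1/2·101793/512 + 3·81057/256 + -3/2·8481/128 = 972705/1024
b_12 = 1/2·972705/1024 + 3·101793/512 + -3/2·81057/256 = 1221537/2048
b_13 = 1/2·1221537/2048 + 3·972705/1024 + -3/2·101793/512 = 11672481/4096
b_14 = 1/2·11672481/4096 + 3·1221537/2048 + -3/2·972705/1024 = 14658465/8192
b_15 = 1/2·14658465/8192 + 3·11672481/4096 + -3/2·1221537/2048 = 140069793/16384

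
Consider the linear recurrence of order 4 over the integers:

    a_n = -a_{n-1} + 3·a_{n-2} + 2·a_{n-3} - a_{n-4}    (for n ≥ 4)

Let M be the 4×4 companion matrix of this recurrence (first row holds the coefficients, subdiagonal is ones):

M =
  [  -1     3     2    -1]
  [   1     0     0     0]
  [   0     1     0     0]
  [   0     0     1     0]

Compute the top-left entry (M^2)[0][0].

(M^2)[0][0] is the top entry after applying M 2 times to the unit state (1, 0, 0, 0). Equivalently it is h_{5} for the auxiliary sequence (h_n) obeying the same recurrence with h_3 = 1 and h_i = 0 for 0 ≤ i < 3:
h_4 = -1·1 + 3·0 + 2·0 + -1·0 = -1
h_5 = -1·-1 + 3·1 + 2·0 + -1·0 = 4

4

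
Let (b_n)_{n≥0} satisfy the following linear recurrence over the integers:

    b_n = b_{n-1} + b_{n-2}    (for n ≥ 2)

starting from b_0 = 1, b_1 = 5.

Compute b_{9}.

191

b_2 = 1·5 + 1·1 = 6
b_3 = 1·6 + 1·5 = 11
b_4 = 1·11 + 1·6 = 17
b_5 = 1·17 + 1·11 = 28
b_6 = 1·28 + 1·17 = 45
b_7 = 1·45 + 1·28 = 73
b_8 = 1·73 + 1·45 = 118
b_9 = 1·118 + 1·73 = 191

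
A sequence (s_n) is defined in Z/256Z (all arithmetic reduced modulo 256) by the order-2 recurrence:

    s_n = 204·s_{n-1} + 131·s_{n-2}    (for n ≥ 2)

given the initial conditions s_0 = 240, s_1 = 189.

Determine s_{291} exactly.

7

s_2 = 204·189 + 131·240 = 108
s_3 = 204·108 + 131·189 = 199
s_4 = 204·199 + 131·108 = 216
s_5 = 204·216 + 131·199 = 245
s_6 = 204·245 + 131·216 = 196
s_7 = 204·196 + 131·245 = 143
s_8 = 204·143 + 131·196 = 64
s_9 = 204·64 + 131·143 = 45
s_10 = 204·45 + 131·64 = 156
s_11 = 204·156 + 131·45 = 87
s_12 = 204·87 + 131·156 = 40
s_13 = 204·40 + 131·87 = 101
s_14 = 204·101 + 131·40 = 244
s_15 = 204·244 + 131·101 = 31
s_16 = 204·31 + 131·244 = 144
s_17 = 204·144 + 131·31 = 157
s_18 = 204·157 + 131·144 = 204
s_19 = 204·204 + 131·157 = 231
s_20 = 204·231 + 131·204 = 120
s_21 = 204·120 + 131·231 = 213
s_22 = 204·213 + 131·120 = 36
s_23 = 204·36 + 131·213 = 175
s_24 = 204·175 + 131·36 = 224
s_25 = 204·224 + 131·175 = 13
s_26 = 204·13 + 131·224 = 252
s_27 = 204·252 + 131·13 = 119
s_28 = 204·119 + 131·252 = 200
s_29 = 204·200 + 131·119 = 69
s_30 = 204·69 + 131·200 = 84
s_31 = 204·84 + 131·69 = 63
s_32 = 204·63 + 131·84 = 48
s_33 = 204·48 + 131·63 = 125
s_34 = 204·125 + 131·48 = 44
s_35 = 204·44 + 131·125 = 7
s_36 = 204·7 + 131·44 = 24
s_37 = 204·24 + 131·7 = 181
s_38 = 204·181 + 131·24 = 132
s_39 = 204·132 + 131·181 = 207
s_40 = 204·207 + 131·132 = 128
s_41 = 204·128 + 131·207 = 237
s_42 = 204·237 + 131·128 = 92
s_43 = 204·92 + 131·237 = 151
s_44 = 204·151 + 131·92 = 104
s_45 = 204·104 + 131·151 = 37
s_46 = 204·37 + 131·104 = 180
s_47 = 204·180 + 131·37 = 95
s_48 = 204·95 + 131·180 = 208
s_49 = 204·208 + 131·95 = 93
s_50 = 204·93 + 131·208 = 140
s_51 = 204·140 + 131·93 = 39
s_52 = 204·39 + 131·140 = 184
s_53 = 204·184 + 131·39 = 149
s_54 = 204·149 + 131·184 = 228
s_55 = 204·228 + 131·149 = 239
s_56 = 204·239 + 131·228 = 32
s_57 = 204·32 + 131·239 = 205
s_58 = 204·205 + 131·32 = 188
s_59 = 204·188 + 131·205 = 183
s_60 = 204·183 + 131·188 = 8
s_61 = 204·8 + 131·183 = 5
s_62 = 204·5 + 131·8 = 20
s_63 = 204·20 + 131·5 = 127
s_64 = 204·127 + 131·20 = 112
s_65 = 204·112 + 131·127 = 61
s_66 = 204·61 + 131·112 = 236
s_67 = 204·236 + 131·61 = 71
s_68 = 204·71 + 131·236 = 88
s_69 = 204·88 + 131·71 = 117
s_70 = 204·117 + 131·88 = 68
s_71 = 204·68 + 131·117 = 15
s_72 = 204·15 + 131·68 = 192
s_73 = 204·192 + 131·15 = 173
s_74 = 204·173 + 131·192 = 28
s_75 = 204·28 + 131·173 = 215
s_76 = 204·215 + 131·28 = 168
s_77 = 204·168 + 131·215 = 229
s_78 = 204·229 + 131·168 = 116
s_79 = 204·116 + 131·229 = 159
s_80 = 204·159 + 131·116 = 16
s_81 = 204·16 + 131·159 = 29
s_82 = 204·29 + 131·16 = 76
s_83 = 204·76 + 131·29 = 103
s_84 = 204·103 + 131·76 = 248
s_85 = 204·248 + 131·103 = 85
s_86 = 204·85 + 131·248 = 164
s_87 = 204·164 + 131·85 = 47
s_88 = 204·47 + 131·164 = 96
s_89 = 204·96 + 131·47 = 141
s_90 = 204·141 + 131·96 = 124
s_91 = 204·124 + 131·141 = 247
s_92 = 204·247 + 131·124 = 72
s_93 = 204·72 + 131·247 = 197
s_94 = 204·197 + 131·72 = 212
s_95 = 204·212 + 131·197 = 191
s_96 = 204·191 + 131·212 = 176
s_97 = 204·176 + 131·191 = 253
s_98 = 204·253 + 131·176 = 172
s_99 = 204·172 + 131·253 = 135
s_100 = 204·135 + 131·172 = 152
s_101 = 204·152 + 131·135 = 53
s_102 = 204·53 + 131·152 = 4
s_103 = 204·4 + 131·53 = 79
s_104 = 204·79 + 131·4 = 0
s_105 = 204·0 + 131·79 = 109
s_106 = 204·109 + 131·0 = 220
s_107 = 204·220 + 131·109 = 23
s_108 = 204·23 + 131·220 = 232
s_109 = 204·232 + 131·23 = 165
s_110 = 204·165 + 131·232 = 52
s_111 = 204·52 + 131·165 = 223
s_112 = 204·223 + 131·52 = 80
s_113 = 204·80 + 131·223 = 221
s_114 = 204·221 + 131·80 = 12
s_115 = 204·12 + 131·221 = 167
s_116 = 204·167 + 131·12 = 56
s_117 = 204·56 + 131·167 = 21
s_118 = 204·21 + 131·56 = 100
s_119 = 204·100 + 131·21 = 111
s_120 = 204·111 + 131·100 = 160
s_121 = 204·160 + 131·111 = 77
s_122 = 204·77 + 131·160 = 60
s_123 = 204·60 + 131·77 = 55
s_124 = 204·55 + 131·60 = 136
s_125 = 204·136 + 131·55 = 133
s_126 = 204·133 + 131·136 = 148
s_127 = 204·148 + 131·133 = 255
s_128 = 204·255 + 131·148 = 240
s_129 = 204·240 + 131·255 = 189
(s_128, s_129) = (240, 189) = (s_0, s_1), so the sequence has period 128.
291 ≡ 35 (mod 128), hence s_291 = s_35 = 7.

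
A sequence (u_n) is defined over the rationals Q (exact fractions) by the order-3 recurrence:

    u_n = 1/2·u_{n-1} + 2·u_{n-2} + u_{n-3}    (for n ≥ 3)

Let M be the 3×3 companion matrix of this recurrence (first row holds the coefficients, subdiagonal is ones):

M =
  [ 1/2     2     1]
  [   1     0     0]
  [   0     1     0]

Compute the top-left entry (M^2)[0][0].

9/4

(M^2)[0][0] is the top entry after applying M 2 times to the unit state (1, 0, 0). Equivalently it is h_{4} for the auxiliary sequence (h_n) obeying the same recurrence with h_2 = 1 and h_i = 0 for 0 ≤ i < 2:
h_3 = 1/2·1 + 2·0 + 1·0 = 1/2
h_4 = 1/2·1/2 + 2·1 + 1·0 = 9/4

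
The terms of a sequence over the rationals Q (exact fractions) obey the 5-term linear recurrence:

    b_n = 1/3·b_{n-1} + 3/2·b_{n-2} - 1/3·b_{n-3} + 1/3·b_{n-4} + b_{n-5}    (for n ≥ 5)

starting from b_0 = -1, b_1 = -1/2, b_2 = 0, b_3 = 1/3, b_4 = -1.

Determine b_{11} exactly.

b_5 = 1/3·-1 + 3/2·1/3 + -1/3·0 + 1/3·-1/2 + 1·-1 = -1
b_6 = 1/3·-1 + 3/2·-1 + -1/3·1/3 + 1/3·0 + 1·-1/2 = -22/9
b_7 = 1/3·-22/9 + 3/2·-1 + -1/3·-1 + 1/3·1/3 + 1·0 = -101/54
b_8 = 1/3·-101/54 + 3/2·-22/9 + -1/3·-1 + 1/3·-1 + 1·1/3 = -641/162
b_9 = 1/3·-641/162 + 3/2·-101/54 + -1/3·-22/9 + 1/3·-1 + 1·-1 = -4513/972
b_10 = 1/3·-4513/972 + 3/2·-641/162 + -1/3·-101/54 + 1/3·-22/9 + 1·-1 = -12647/1458
b_11 = 1/3·-12647/1458 + 3/2·-4513/972 + -1/3·-641/162 + 1/3·-101/54 + 1·-22/9 = -203039/17496

-203039/17496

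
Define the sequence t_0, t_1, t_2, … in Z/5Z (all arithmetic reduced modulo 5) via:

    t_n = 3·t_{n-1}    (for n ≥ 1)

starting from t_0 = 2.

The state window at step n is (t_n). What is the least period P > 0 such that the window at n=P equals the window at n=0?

4

n=0: window = (2)
n=1: window = (1)
n=2: window = (3)
n=3: window = (4)
n=4: window = (2)
window at n=4 equals window at n=0 → period = 4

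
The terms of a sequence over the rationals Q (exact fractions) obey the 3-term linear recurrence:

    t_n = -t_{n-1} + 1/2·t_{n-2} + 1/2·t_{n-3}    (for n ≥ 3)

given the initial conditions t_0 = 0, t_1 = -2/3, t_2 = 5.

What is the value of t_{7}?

t_3 = -1·5 + 1/2·-2/3 + 1/2·0 = -16/3
t_4 = -1·-16/3 + 1/2·5 + 1/2·-2/3 = 15/2
t_5 = -1·15/2 + 1/2·-16/3 + 1/2·5 = -23/3
t_6 = -1·-23/3 + 1/2·15/2 + 1/2·-16/3 = 35/4
t_7 = -1·35/4 + 1/2·-23/3 + 1/2·15/2 = -53/6

-53/6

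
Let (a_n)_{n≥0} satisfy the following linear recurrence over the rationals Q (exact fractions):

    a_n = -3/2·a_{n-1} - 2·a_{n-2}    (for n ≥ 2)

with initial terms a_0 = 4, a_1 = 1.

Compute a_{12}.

a_2 = -3/2·1 + -2·4 = -19/2
a_3 = -3/2·-19/2 + -2·1 = 49/4
a_4 = -3/2·49/4 + -2·-19/2 = 5/8
a_5 = -3/2·5/8 + -2·49/4 = -407/16
a_6 = -3/2·-407/16 + -2·5/8 = 1181/32
a_7 = -3/2·1181/32 + -2·-407/16 = -287/64
a_8 = -3/2·-287/64 + -2·1181/32 = -8587/128
a_9 = -3/2·-8587/128 + -2·-287/64 = 28057/256
a_10 = -3/2·28057/256 + -2·-8587/128 = -15475/512
a_11 = -3/2·-15475/512 + -2·28057/256 = -178031/1024
a_12 = -3/2·-178031/1024 + -2·-15475/512 = 657893/2048

657893/2048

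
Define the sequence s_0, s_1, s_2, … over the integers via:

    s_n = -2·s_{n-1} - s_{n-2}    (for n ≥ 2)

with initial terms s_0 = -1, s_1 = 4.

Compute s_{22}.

-67

s_2 = -2·4 + -1·-1 = -7
s_3 = -2·-7 + -1·4 = 10
s_4 = -2·10 + -1·-7 = -13
s_5 = -2·-13 + -1·10 = 16
s_6 = -2·16 + -1·-13 = -19
s_7 = -2·-19 + -1·16 = 22
s_8 = -2·22 + -1·-19 = -25
s_9 = -2·-25 + -1·22 = 28
s_10 = -2·28 + -1·-25 = -31
s_11 = -2·-31 + -1·28 = 34
s_12 = -2·34 + -1·-31 = -37
s_13 = -2·-37 + -1·34 = 40
s_14 = -2·40 + -1·-37 = -43
s_15 = -2·-43 + -1·40 = 46
s_16 = -2·46 + -1·-43 = -49
s_17 = -2·-49 + -1·46 = 52
s_18 = -2·52 + -1·-49 = -55
s_19 = -2·-55 + -1·52 = 58
s_20 = -2·58 + -1·-55 = -61
s_21 = -2·-61 + -1·58 = 64
s_22 = -2·64 + -1·-61 = -67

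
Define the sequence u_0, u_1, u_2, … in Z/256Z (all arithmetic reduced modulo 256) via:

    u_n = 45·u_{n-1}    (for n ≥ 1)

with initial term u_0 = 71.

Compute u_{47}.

3

u_1 = 45·71 = 123
u_2 = 45·123 = 159
u_3 = 45·159 = 243
u_4 = 45·243 = 183
u_5 = 45·183 = 43
u_6 = 45·43 = 143
u_7 = 45·143 = 35
u_8 = 45·35 = 39
u_9 = 45·39 = 219
u_10 = 45·219 = 127
u_11 = 45·127 = 83
u_12 = 45·83 = 151
u_13 = 45·151 = 139
u_14 = 45·139 = 111
u_15 = 45·111 = 131
u_16 = 45·131 = 7
u_17 = 45·7 = 59
u_18 = 45·59 = 95
u_19 = 45·95 = 179
u_20 = 45·179 = 119
u_21 = 45·119 = 235
u_22 = 45·235 = 79
u_23 = 45·79 = 227
u_24 = 45·227 = 231
u_25 = 45·231 = 155
u_26 = 45·155 = 63
u_27 = 45·63 = 19
u_28 = 45·19 = 87
u_29 = 45·87 = 75
u_30 = 45·75 = 47
u_31 = 45·47 = 67
u_32 = 45·67 = 199
u_33 = 45·199 = 251
u_34 = 45·251 = 31
u_35 = 45·31 = 115
u_36 = 45·115 = 55
u_37 = 45·55 = 171
u_38 = 45·171 = 15
u_39 = 45·15 = 163
u_40 = 45·163 = 167
u_41 = 45·167 = 91
u_42 = 45·91 = 255
u_43 = 45·255 = 211
u_44 = 45·211 = 23
u_45 = 45·23 = 11
u_46 = 45·11 = 239
u_47 = 45·239 = 3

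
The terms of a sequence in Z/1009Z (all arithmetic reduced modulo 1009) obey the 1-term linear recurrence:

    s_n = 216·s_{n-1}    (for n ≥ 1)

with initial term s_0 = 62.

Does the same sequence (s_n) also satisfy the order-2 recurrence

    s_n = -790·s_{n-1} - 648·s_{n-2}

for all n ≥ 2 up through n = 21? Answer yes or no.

yes

Terms s_0..s_21: 62, 275, 878, 965, 586, 451, 552, 170, 396, 780, 986, 77, 488, 472, 43, 207, 316, 653, 797, 622, 155, 183
n=2: candidate gives 878, actual s_2 = 878 ✓
n=3: candidate gives 965, actual s_3 = 965 ✓
n=4: candidate gives 586, actual s_4 = 586 ✓
n=5: candidate gives 451, actual s_5 = 451 ✓
n=6: candidate gives 552, actual s_6 = 552 ✓
n=7: candidate gives 170, actual s_7 = 170 ✓
n=8: candidate gives 396, actual s_8 = 396 ✓
n=9: candidate gives 780, actual s_9 = 780 ✓
n=10: candidate gives 986, actual s_10 = 986 ✓
n=11: candidate gives 77, actual s_11 = 77 ✓
n=12: candidate gives 488, actual s_12 = 488 ✓
n=13: candidate gives 472, actual s_13 = 472 ✓
n=14: candidate gives 43, actual s_14 = 43 ✓
n=15: candidate gives 207, actual s_15 = 207 ✓
n=16: candidate gives 316, actual s_16 = 316 ✓
n=17: candidate gives 653, actual s_17 = 653 ✓
n=18: candidate gives 797, actual s_18 = 797 ✓
n=19: candidate gives 622, actual s_19 = 622 ✓
n=20: candidate gives 155, actual s_20 = 155 ✓
n=21: candidate gives 183, actual s_21 = 183 ✓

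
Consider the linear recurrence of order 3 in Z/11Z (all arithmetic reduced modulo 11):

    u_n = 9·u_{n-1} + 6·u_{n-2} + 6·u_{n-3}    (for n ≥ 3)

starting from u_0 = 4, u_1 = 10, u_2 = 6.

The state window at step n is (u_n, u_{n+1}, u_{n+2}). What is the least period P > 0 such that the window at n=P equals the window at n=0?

40

n=0: window = (4, 10, 6)
n=1: window = (10, 6, 6)
n=2: window = (6, 6, 7)
n=3: window = (6, 7, 3)
n=4: window = (7, 3, 6)
n=5: window = (3, 6, 4)
n=6: window = (6, 4, 2)
n=7: window = (4, 2, 1)
n=8: window = (2, 1, 1)
n=9: window = (1, 1, 5)
n=10: window = (1, 5, 2)
n=11: window = (5, 2, 10)
n=12: window = (2, 10, 0)
n=13: window = (10, 0, 6)
n=14: window = (0, 6, 4)
n=15: window = (6, 4, 6)
n=16: window = (4, 6, 4)
n=17: window = (6, 4, 8)
n=18: window = (4, 8, 0)
n=19: window = (8, 0, 6)
n=20: window = (0, 6, 3)
n=21: window = (6, 3, 8)
n=22: window = (3, 8, 5)
n=23: window = (8, 5, 1)
n=24: window = (5, 1, 10)
n=25: window = (1, 10, 5)
n=26: window = (10, 5, 1)
n=27: window = (5, 1, 0)
n=28: window = (1, 0, 3)
n=29: window = (0, 3, 0)
n=30: window = (3, 0, 7)
n=31: window = (0, 7, 4)
n=32: window = (7, 4, 1)
n=33: window = (4, 1, 9)
n=34: window = (1, 9, 1)
n=35: window = (9, 1, 3)
n=36: window = (1, 3, 10)
n=37: window = (3, 10, 4)
n=38: window = (10, 4, 4)
n=39: window = (4, 4, 10)
n=40: window = (4, 10, 6)
window at n=40 equals window at n=0 → period = 40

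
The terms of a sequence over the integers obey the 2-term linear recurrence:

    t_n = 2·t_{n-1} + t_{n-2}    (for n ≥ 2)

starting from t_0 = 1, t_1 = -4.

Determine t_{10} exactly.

-8527

t_2 = 2·-4 + 1·1 = -7
t_3 = 2·-7 + 1·-4 = -18
t_4 = 2·-18 + 1·-7 = -43
t_5 = 2·-43 + 1·-18 = -104
t_6 = 2·-104 + 1·-43 = -251
t_7 = 2·-251 + 1·-104 = -606
t_8 = 2·-606 + 1·-251 = -1463
t_9 = 2·-1463 + 1·-606 = -3532
t_10 = 2·-3532 + 1·-1463 = -8527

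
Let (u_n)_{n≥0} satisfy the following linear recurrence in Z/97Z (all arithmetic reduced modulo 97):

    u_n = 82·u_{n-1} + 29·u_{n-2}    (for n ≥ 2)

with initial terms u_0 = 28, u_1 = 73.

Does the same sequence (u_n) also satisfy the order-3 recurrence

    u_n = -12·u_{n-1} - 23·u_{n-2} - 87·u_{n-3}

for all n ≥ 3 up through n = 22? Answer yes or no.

yes

Terms u_0..u_22: 28, 73, 8, 57, 56, 37, 2, 73, 30, 18, 18, 58, 40, 15, 62, 87, 8, 75, 77, 50, 28, 60, 9
n=3: candidate gives 57, actual u_3 = 57 ✓
n=4: candidate gives 56, actual u_4 = 56 ✓
n=5: candidate gives 37, actual u_5 = 37 ✓
n=6: candidate gives 2, actual u_6 = 2 ✓
n=7: candidate gives 73, actual u_7 = 73 ✓
n=8: candidate gives 30, actual u_8 = 30 ✓
n=9: candidate gives 18, actual u_9 = 18 ✓
n=10: candidate gives 18, actual u_10 = 18 ✓
n=11: candidate gives 58, actual u_11 = 58 ✓
n=12: candidate gives 40, actual u_12 = 40 ✓
n=13: candidate gives 15, actual u_13 = 15 ✓
n=14: candidate gives 62, actual u_14 = 62 ✓
n=15: candidate gives 87, actual u_15 = 87 ✓
n=16: candidate gives 8, actual u_16 = 8 ✓
n=17: candidate gives 75, actual u_17 = 75 ✓
n=18: candidate gives 77, actual u_18 = 77 ✓
n=19: candidate gives 50, actual u_19 = 50 ✓
n=20: candidate gives 28, actual u_20 = 28 ✓
n=21: candidate gives 60, actual u_21 = 60 ✓
n=22: candidate gives 9, actual u_22 = 9 ✓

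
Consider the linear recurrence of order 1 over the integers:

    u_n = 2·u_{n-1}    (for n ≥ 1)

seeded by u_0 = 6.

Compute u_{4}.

u_1 = 2·6 = 12
u_2 = 2·12 = 24
u_3 = 2·24 = 48
u_4 = 2·48 = 96

96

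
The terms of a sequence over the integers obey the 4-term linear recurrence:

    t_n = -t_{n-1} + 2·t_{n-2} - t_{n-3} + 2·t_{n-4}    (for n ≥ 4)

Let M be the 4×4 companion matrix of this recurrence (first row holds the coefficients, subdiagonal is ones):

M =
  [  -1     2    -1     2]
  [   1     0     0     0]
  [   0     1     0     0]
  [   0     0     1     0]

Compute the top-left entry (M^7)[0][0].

(M^7)[0][0] is the top entry after applying M 7 times to the unit state (1, 0, 0, 0). Equivalently it is h_{10} for the auxiliary sequence (h_n) obeying the same recurrence with h_3 = 1 and h_i = 0 for 0 ≤ i < 3:
h_4 = -1·1 + 2·0 + -1·0 + 2·0 = -1
h_5 = -1·-1 + 2·1 + -1·0 + 2·0 = 3
h_6 = -1·3 + 2·-1 + -1·1 + 2·0 = -6
h_7 = -1·-6 + 2·3 + -1·-1 + 2·1 = 15
h_8 = -1·15 + 2·-6 + -1·3 + 2·-1 = -32
h_9 = -1·-32 + 2·15 + -1·-6 + 2·3 = 74
h_10 = -1·74 + 2·-32 + -1·15 + 2·-6 = -165

-165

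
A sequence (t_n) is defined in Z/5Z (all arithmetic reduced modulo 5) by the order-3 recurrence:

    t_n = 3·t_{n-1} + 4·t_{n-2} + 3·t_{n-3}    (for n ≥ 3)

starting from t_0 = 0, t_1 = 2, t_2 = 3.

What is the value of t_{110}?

0

t_3 = 3·3 + 4·2 + 3·0 = 2
t_4 = 3·2 + 4·3 + 3·2 = 4
t_5 = 3·4 + 4·2 + 3·3 = 4
t_6 = 3·4 + 4·4 + 3·2 = 4
t_7 = 3·4 + 4·4 + 3·4 = 0
t_8 = 3·0 + 4·4 + 3·4 = 3
t_9 = 3·3 + 4·0 + 3·4 = 1
t_10 = 3·1 + 4·3 + 3·0 = 0
t_11 = 3·0 + 4·1 + 3·3 = 3
t_12 = 3·3 + 4·0 + 3·1 = 2
t_13 = 3·2 + 4·3 + 3·0 = 3
t_14 = 3·3 + 4·2 + 3·3 = 1
t_15 = 3·1 + 4·3 + 3·2 = 1
t_16 = 3·1 + 4·1 + 3·3 = 1
t_17 = 3·1 + 4·1 + 3·1 = 0
t_18 = 3·0 + 4·1 + 3·1 = 2
t_19 = 3·2 + 4·0 + 3·1 = 4
t_20 = 3·4 + 4·2 + 3·0 = 0
t_21 = 3·0 + 4·4 + 3·2 = 2
t_22 = 3·2 + 4·0 + 3·4 = 3
(t_20, t_21, t_22) = (0, 2, 3) = (t_0, t_1, t_2), so the sequence has period 20.
110 ≡ 10 (mod 20), hence t_110 = t_10 = 0.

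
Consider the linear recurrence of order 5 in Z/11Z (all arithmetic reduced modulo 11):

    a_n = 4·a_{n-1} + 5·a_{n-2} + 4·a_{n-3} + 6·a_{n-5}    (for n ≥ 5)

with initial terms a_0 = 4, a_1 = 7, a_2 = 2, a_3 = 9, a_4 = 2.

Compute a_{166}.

a_5 = 4·2 + 5·9 + 4·2 + 0·7 + 6·4 = 8
a_6 = 4·8 + 5·2 + 4·9 + 0·2 + 6·7 = 10
a_7 = 4·10 + 5·8 + 4·2 + 0·9 + 6·2 = 1
a_8 = 4·1 + 5·10 + 4·8 + 0·2 + 6·9 = 8
a_9 = 4·8 + 5·1 + 4·10 + 0·8 + 6·2 = 1
a_10 = 4·1 + 5·8 + 4·1 + 0·10 + 6·8 = 8
Continuing the recurrence:
  a_11 = 8;  a_12 = 5;  a_13 = 8;  a_14 = 7;  a_15 = 4;  a_16 = 10
  a_17 = 8;  a_18 = 3;  a_19 = 2;  a_20 = 2;  a_21 = 2;  a_22 = 8
  a_23 = 2;  a_24 = 2;  a_25 = 7;  a_26 = 3;  a_27 = 4;  a_28 = 5
  a_29 = 9;  a_30 = 9;  a_31 = 9;  a_32 = 9;  a_33 = 4;  a_34 = 8
  a_35 = 10;  a_36 = 7;  a_37 = 10;  a_38 = 7;  a_39 = 0;  a_40 = 3
  a_41 = 5;  a_42 = 7;  a_43 = 8;  a_44 = 10;  a_45 = 5;  a_46 = 0
  a_47 = 8;  a_48 = 1;  a_49 = 5;  a_50 = 10;  a_51 = 3;  a_52 = 9
  a_53 = 9;  a_54 = 2;  a_55 = 6;  a_56 = 0;  a_57 = 4;  a_58 = 6
  a_59 = 1;  a_60 = 9;  a_61 = 10;  a_62 = 3;  a_63 = 2;  a_64 = 3
  a_65 = 0;  a_66 = 6;  a_67 = 10;  a_68 = 5;  a_69 = 2;  a_70 = 7
  a_71 = 6;  a_72 = 6;  a_73 = 2;  a_74 = 8;  a_75 = 9;  a_76 = 10
  a_77 = 10;  a_78 = 6;  a_79 = 8;  a_80 = 2;  a_81 = 0;  a_82 = 3
  a_83 = 1;  a_84 = 1;  a_85 = 0;  a_86 = 9;  a_87 = 3;  a_88 = 8
  a_89 = 1;  a_90 = 1;  a_91 = 7;  a_92 = 0;  a_93 = 10;  a_94 = 8
  a_95 = 0;  a_96 = 1;  a_97 = 3;  a_98 = 0;  a_99 = 1;  a_100 = 5
  a_101 = 9;  a_102 = 6;  a_103 = 1;  a_104 = 10;  a_105 = 0;  a_106 = 9
  a_107 = 2;  a_108 = 4;  a_109 = 1;  a_110 = 10;  a_111 = 5;  a_112 = 9
  a_113 = 4;  a_114 = 10;  a_115 = 2;  a_116 = 5;  a_117 = 3;  a_118 = 3
  a_119 = 8;  a_120 = 5;  a_121 = 3;  a_122 = 10;  a_123 = 5;  a_124 = 9
  a_125 = 10;  a_126 = 2;  a_127 = 0;  a_128 = 3;  a_129 = 8;  a_130 = 8
  a_131 = 8;  a_132 = 5;  a_133 = 0;  a_134 = 6;  a_135 = 4;  a_136 = 6
  a_137 = 10;  a_138 = 9;  a_139 = 3;  a_140 = 0;  a_141 = 10;  a_142 = 2
  a_143 = 2;  a_144 = 10;  a_145 = 3;  a_146 = 9;  a_147 = 4;  a_148 = 8
  a_149 = 5;  a_150 = 6;  a_151 = 3;  a_152 = 9;  a_153 = 2;  a_154 = 7
  a_155 = 0;  a_156 = 6;  a_157 = 7;  a_158 = 4;  a_159 = 7;  a_160 = 10
  a_161 = 6;  a_162 = 1;  a_163 = 10;  a_164 = 1
a_165 = 4·1 + 5·10 + 4·1 + 0·6 + 6·10 = 8
a_166 = 4·8 + 5·1 + 4·10 + 0·1 + 6·6 = 3

3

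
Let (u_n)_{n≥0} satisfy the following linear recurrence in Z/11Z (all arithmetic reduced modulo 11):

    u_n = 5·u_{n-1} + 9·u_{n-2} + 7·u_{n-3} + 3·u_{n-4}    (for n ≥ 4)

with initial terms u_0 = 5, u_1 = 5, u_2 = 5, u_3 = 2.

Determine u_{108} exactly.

u_4 = 5·2 + 9·5 + 7·5 + 3·5 = 6
u_5 = 5·6 + 9·2 + 7·5 + 3·5 = 10
u_6 = 5·10 + 9·6 + 7·2 + 3·5 = 1
u_7 = 5·1 + 9·10 + 7·6 + 3·2 = 0
u_8 = 5·0 + 9·1 + 7·10 + 3·6 = 9
u_9 = 5·9 + 9·0 + 7·1 + 3·10 = 5
u_10 = 5·5 + 9·9 + 7·0 + 3·1 = 10
u_11 = 5·10 + 9·5 + 7·9 + 3·0 = 4
u_12 = 5·4 + 9·10 + 7·5 + 3·9 = 7
u_13 = 5·7 + 9·4 + 7·10 + 3·5 = 2
u_14 = 5·2 + 9·7 + 7·4 + 3·10 = 10
u_15 = 5·10 + 9·2 + 7·7 + 3·4 = 8
u_16 = 5·8 + 9·10 + 7·2 + 3·7 = 0
u_17 = 5·0 + 9·8 + 7·10 + 3·2 = 5
u_18 = 5·5 + 9·0 + 7·8 + 3·10 = 1
u_19 = 5·1 + 9·5 + 7·0 + 3·8 = 8
u_20 = 5·8 + 9·1 + 7·5 + 3·0 = 7
u_21 = 5·7 + 9·8 + 7·1 + 3·5 = 8
u_22 = 5·8 + 9·7 + 7·8 + 3·1 = 8
u_23 = 5·8 + 9·8 + 7·7 + 3·8 = 9
u_24 = 5·9 + 9·8 + 7·8 + 3·7 = 7
u_25 = 5·7 + 9·9 + 7·8 + 3·8 = 9
u_26 = 5·9 + 9·7 + 7·9 + 3·8 = 8
u_27 = 5·8 + 9·9 + 7·7 + 3·9 = 10
u_28 = 5·10 + 9·8 + 7·9 + 3·7 = 8
u_29 = 5·8 + 9·10 + 7·8 + 3·9 = 4
u_30 = 5·4 + 9·8 + 7·10 + 3·8 = 10
u_31 = 5·10 + 9·4 + 7·8 + 3·10 = 7
u_32 = 5·7 + 9·10 + 7·4 + 3·8 = 1
u_33 = 5·1 + 9·7 + 7·10 + 3·4 = 7
u_34 = 5·7 + 9·1 + 7·7 + 3·10 = 2
u_35 = 5·2 + 9·7 + 7·1 + 3·7 = 2
u_36 = 5·2 + 9·2 + 7·7 + 3·1 = 3
u_37 = 5·3 + 9·2 + 7·2 + 3·7 = 2
u_38 = 5·2 + 9·3 + 7·2 + 3·2 = 2
u_39 = 5·2 + 9·2 + 7·3 + 3·2 = 0
u_40 = 5·0 + 9·2 + 7·2 + 3·3 = 8
u_41 = 5·8 + 9·0 + 7·2 + 3·2 = 5
u_42 = 5·5 + 9·8 + 7·0 + 3·2 = 4
u_43 = 5·4 + 9·5 + 7·8 + 3·0 = 0
u_44 = 5·0 + 9·4 + 7·5 + 3·8 = 7
u_45 = 5·7 + 9·0 + 7·4 + 3·5 = 1
u_46 = 5·1 + 9·7 + 7·0 + 3·4 = 3
u_47 = 5·3 + 9·1 + 7·7 + 3·0 = 7
u_48 = 5·7 + 9·3 + 7·1 + 3·7 = 2
u_49 = 5·2 + 9·7 + 7·3 + 3·1 = 9
u_50 = 5·9 + 9·2 + 7·7 + 3·3 = 0
u_51 = 5·0 + 9·9 + 7·2 + 3·7 = 6
u_52 = 5·6 + 9·0 + 7·9 + 3·2 = 0
u_53 = 5·0 + 9·6 + 7·0 + 3·9 = 4
u_54 = 5·4 + 9·0 + 7·6 + 3·0 = 7
u_55 = 5·7 + 9·4 + 7·0 + 3·6 = 1
u_56 = 5·1 + 9·7 + 7·4 + 3·0 = 8
u_57 = 5·8 + 9·1 + 7·7 + 3·4 = 0
u_58 = 5·0 + 9·8 + 7·1 + 3·7 = 1
u_59 = 5·1 + 9·0 + 7·8 + 3·1 = 9
u_60 = 5·9 + 9·1 + 7·0 + 3·8 = 1
u_61 = 5·1 + 9·9 + 7·1 + 3·0 = 5
u_62 = 5·5 + 9·1 + 7·9 + 3·1 = 1
u_63 = 5·1 + 9·5 + 7·1 + 3·9 = 7
u_64 = 5·7 + 9·1 + 7·5 + 3·1 = 5
u_65 = 5·5 + 9·7 + 7·1 + 3·5 = 0
u_66 = 5·0 + 9·5 + 7·7 + 3·1 = 9
u_67 = 5·9 + 9·0 + 7·5 + 3·7 = 2
u_68 = 5·2 + 9·9 + 7·0 + 3·5 = 7
u_69 = 5·7 + 9·2 + 7·9 + 3·0 = 6
u_70 = 5·6 + 9·7 + 7·2 + 3·9 = 2
u_71 = 5·2 + 9·6 + 7·7 + 3·2 = 9
u_72 = 5·9 + 9·2 + 7·6 + 3·7 = 5
u_73 = 5·5 + 9·9 + 7·2 + 3·6 = 6
u_74 = 5·6 + 9·5 + 7·9 + 3·2 = 1
u_75 = 5·1 + 9·6 + 7·5 + 3·9 = 0
u_76 = 5·0 + 9·1 + 7·6 + 3·5 = 0
u_77 = 5·0 + 9·0 + 7·1 + 3·6 = 3
u_78 = 5·3 + 9·0 + 7·0 + 3·1 = 7
u_79 = 5·7 + 9·3 + 7·0 + 3·0 = 7
u_80 = 5·7 + 9·7 + 7·3 + 3·0 = 9
u_81 = 5·9 + 9·7 + 7·7 + 3·3 = 1
u_82 = 5·1 + 9·9 + 7·7 + 3·7 = 2
u_83 = 5·2 + 9·1 + 7·9 + 3·7 = 4
u_84 = 5·4 + 9·2 + 7·1 + 3·9 = 6
u_85 = 5·6 + 9·4 + 7·2 + 3·1 = 6
u_86 = 5·6 + 9·6 + 7·4 + 3·2 = 8
u_87 = 5·8 + 9·6 + 7·6 + 3·4 = 5
u_88 = 5·5 + 9·8 + 7·6 + 3·6 = 3
u_89 = 5·3 + 9·5 + 7·8 + 3·6 = 2
u_90 = 5·2 + 9·3 + 7·5 + 3·8 = 8
u_91 = 5·8 + 9·2 + 7·3 + 3·5 = 6
u_92 = 5·6 + 9·8 + 7·2 + 3·3 = 4
u_93 = 5·4 + 9·6 + 7·8 + 3·2 = 4
u_94 = 5·4 + 9·4 + 7·6 + 3·8 = 1
u_95 = 5·1 + 9·4 + 7·4 + 3·6 = 10
u_96 = 5·10 + 9·1 + 7·4 + 3·4 = 0
u_97 = 5·0 + 9·10 + 7·1 + 3·4 = 10
u_98 = 5·10 + 9·0 + 7·10 + 3·1 = 2
u_99 = 5·2 + 9·10 + 7·0 + 3·10 = 9
u_100 = 5·9 + 9·2 + 7·10 + 3·0 = 1
u_101 = 5·1 + 9·9 + 7·2 + 3·10 = 9
u_102 = 5·9 + 9·1 + 7·9 + 3·2 = 2
u_103 = 5·2 + 9·9 + 7·1 + 3·9 = 4
u_104 = 5·4 + 9·2 + 7·9 + 3·1 = 5
u_105 = 5·5 + 9·4 + 7·2 + 3·9 = 3
u_106 = 5·3 + 9·5 + 7·4 + 3·2 = 6
u_107 = 5·6 + 9·3 + 7·5 + 3·4 = 5
u_108 = 5·5 + 9·6 + 7·3 + 3·5 = 5

5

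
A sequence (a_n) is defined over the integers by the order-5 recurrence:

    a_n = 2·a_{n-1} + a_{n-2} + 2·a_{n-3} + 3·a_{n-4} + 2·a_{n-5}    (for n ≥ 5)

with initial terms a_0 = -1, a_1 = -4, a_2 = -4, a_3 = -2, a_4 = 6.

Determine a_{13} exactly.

-43142

a_5 = 2·6 + 1·-2 + 2·-4 + 3·-4 + 2·-1 = -12
a_6 = 2·-12 + 1·6 + 2·-2 + 3·-4 + 2·-4 = -42
a_7 = 2·-42 + 1·-12 + 2·6 + 3·-2 + 2·-4 = -98
a_8 = 2·-98 + 1·-42 + 2·-12 + 3·6 + 2·-2 = -248
a_9 = 2·-248 + 1·-98 + 2·-42 + 3·-12 + 2·6 = -702
a_10 = 2·-702 + 1·-248 + 2·-98 + 3·-42 + 2·-12 = -1998
a_11 = 2·-1998 + 1·-702 + 2·-248 + 3·-98 + 2·-42 = -5572
a_12 = 2·-5572 + 1·-1998 + 2·-702 + 3·-248 + 2·-98 = -15486
a_13 = 2·-15486 + 1·-5572 + 2·-1998 + 3·-702 + 2·-248 = -43142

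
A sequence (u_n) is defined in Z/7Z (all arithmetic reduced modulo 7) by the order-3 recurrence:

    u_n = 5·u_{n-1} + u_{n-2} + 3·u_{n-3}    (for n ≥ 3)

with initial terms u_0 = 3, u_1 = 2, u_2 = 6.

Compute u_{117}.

5

u_3 = 5·6 + 1·2 + 3·3 = 6
u_4 = 5·6 + 1·6 + 3·2 = 0
u_5 = 5·0 + 1·6 + 3·6 = 3
u_6 = 5·3 + 1·0 + 3·6 = 5
u_7 = 5·5 + 1·3 + 3·0 = 0
u_8 = 5·0 + 1·5 + 3·3 = 0
u_9 = 5·0 + 1·0 + 3·5 = 1
u_10 = 5·1 + 1·0 + 3·0 = 5
u_11 = 5·5 + 1·1 + 3·0 = 5
u_12 = 5·5 + 1·5 + 3·1 = 5
u_13 = 5·5 + 1·5 + 3·5 = 3
u_14 = 5·3 + 1·5 + 3·5 = 0
u_15 = 5·0 + 1·3 + 3·5 = 4
u_16 = 5·4 + 1·0 + 3·3 = 1
u_17 = 5·1 + 1·4 + 3·0 = 2
u_18 = 5·2 + 1·1 + 3·4 = 2
u_19 = 5·2 + 1·2 + 3·1 = 1
u_20 = 5·1 + 1·2 + 3·2 = 6
u_21 = 5·6 + 1·1 + 3·2 = 2
u_22 = 5·2 + 1·6 + 3·1 = 5
u_23 = 5·5 + 1·2 + 3·6 = 3
u_24 = 5·3 + 1·5 + 3·2 = 5
u_25 = 5·5 + 1·3 + 3·5 = 1
u_26 = 5·1 + 1·5 + 3·3 = 5
u_27 = 5·5 + 1·1 + 3·5 = 6
u_28 = 5·6 + 1·5 + 3·1 = 3
u_29 = 5·3 + 1·6 + 3·5 = 1
u_30 = 5·1 + 1·3 + 3·6 = 5
u_31 = 5·5 + 1·1 + 3·3 = 0
u_32 = 5·0 + 1·5 + 3·1 = 1
u_33 = 5·1 + 1·0 + 3·5 = 6
u_34 = 5·6 + 1·1 + 3·0 = 3
u_35 = 5·3 + 1·6 + 3·1 = 3
u_36 = 5·3 + 1·3 + 3·6 = 1
u_37 = 5·1 + 1·3 + 3·3 = 3
u_38 = 5·3 + 1·1 + 3·3 = 4
u_39 = 5·4 + 1·3 + 3·1 = 5
u_40 = 5·5 + 1·4 + 3·3 = 3
u_41 = 5·3 + 1·5 + 3·4 = 4
u_42 = 5·4 + 1·3 + 3·5 = 3
u_43 = 5·3 + 1·4 + 3·3 = 0
u_44 = 5·0 + 1·3 + 3·4 = 1
u_45 = 5·1 + 1·0 + 3·3 = 0
u_46 = 5·0 + 1·1 + 3·0 = 1
u_47 = 5·1 + 1·0 + 3·1 = 1
u_48 = 5·1 + 1·1 + 3·0 = 6
u_49 = 5·6 + 1·1 + 3·1 = 6
u_50 = 5·6 + 1·6 + 3·1 = 4
u_51 = 5·4 + 1·6 + 3·6 = 2
u_52 = 5·2 + 1·4 + 3·6 = 4
u_53 = 5·4 + 1·2 + 3·4 = 6
u_54 = 5·6 + 1·4 + 3·2 = 5
u_55 = 5·5 + 1·6 + 3·4 = 1
u_56 = 5·1 + 1·5 + 3·6 = 0
u_57 = 5·0 + 1·1 + 3·5 = 2
u_58 = 5·2 + 1·0 + 3·1 = 6
u_59 = 5·6 + 1·2 + 3·0 = 4
u_60 = 5·4 + 1·6 + 3·2 = 4
u_61 = 5·4 + 1·4 + 3·6 = 0
u_62 = 5·0 + 1·4 + 3·4 = 2
u_63 = 5·2 + 1·0 + 3·4 = 1
u_64 = 5·1 + 1·2 + 3·0 = 0
u_65 = 5·0 + 1·1 + 3·2 = 0
u_66 = 5·0 + 1·0 + 3·1 = 3
u_67 = 5·3 + 1·0 + 3·0 = 1
u_68 = 5·1 + 1·3 + 3·0 = 1
u_69 = 5·1 + 1·1 + 3·3 = 1
u_70 = 5·1 + 1·1 + 3·1 = 2
u_71 = 5·2 + 1·1 + 3·1 = 0
u_72 = 5·0 + 1·2 + 3·1 = 5
u_73 = 5·5 + 1·0 + 3·2 = 3
u_74 = 5·3 + 1·5 + 3·0 = 6
u_75 = 5·6 + 1·3 + 3·5 = 6
u_76 = 5·6 + 1·6 + 3·3 = 3
u_77 = 5·3 + 1·6 + 3·6 = 4
u_78 = 5·4 + 1·3 + 3·6 = 6
u_79 = 5·6 + 1·4 + 3·3 = 1
u_80 = 5·1 + 1·6 + 3·4 = 2
u_81 = 5·2 + 1·1 + 3·6 = 1
u_82 = 5·1 + 1·2 + 3·1 = 3
u_83 = 5·3 + 1·1 + 3·2 = 1
u_84 = 5·1 + 1·3 + 3·1 = 4
u_85 = 5·4 + 1·1 + 3·3 = 2
u_86 = 5·2 + 1·4 + 3·1 = 3
u_87 = 5·3 + 1·2 + 3·4 = 1
u_88 = 5·1 + 1·3 + 3·2 = 0
u_89 = 5·0 + 1·1 + 3·3 = 3
u_90 = 5·3 + 1·0 + 3·1 = 4
u_91 = 5·4 + 1·3 + 3·0 = 2
u_92 = 5·2 + 1·4 + 3·3 = 2
u_93 = 5·2 + 1·2 + 3·4 = 3
u_94 = 5·3 + 1·2 + 3·2 = 2
u_95 = 5·2 + 1·3 + 3·2 = 5
u_96 = 5·5 + 1·2 + 3·3 = 1
u_97 = 5·1 + 1·5 + 3·2 = 2
u_98 = 5·2 + 1·1 + 3·5 = 5
u_99 = 5·5 + 1·2 + 3·1 = 2
u_100 = 5·2 + 1·5 + 3·2 = 0
u_101 = 5·0 + 1·2 + 3·5 = 3
u_102 = 5·3 + 1·0 + 3·2 = 0
u_103 = 5·0 + 1·3 + 3·0 = 3
u_104 = 5·3 + 1·0 + 3·3 = 3
u_105 = 5·3 + 1·3 + 3·0 = 4
u_106 = 5·4 + 1·3 + 3·3 = 4
u_107 = 5·4 + 1·4 + 3·3 = 5
u_108 = 5·5 + 1·4 + 3·4 = 6
u_109 = 5·6 + 1·5 + 3·4 = 5
u_110 = 5·5 + 1·6 + 3·5 = 4
u_111 = 5·4 + 1·5 + 3·6 = 1
u_112 = 5·1 + 1·4 + 3·5 = 3
u_113 = 5·3 + 1·1 + 3·4 = 0
u_114 = 5·0 + 1·3 + 3·1 = 6
u_115 = 5·6 + 1·0 + 3·3 = 4
u_116 = 5·4 + 1·6 + 3·0 = 5
u_117 = 5·5 + 1·4 + 3·6 = 5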